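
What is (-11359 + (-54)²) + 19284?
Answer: 10841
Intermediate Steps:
(-11359 + (-54)²) + 19284 = (-11359 + 2916) + 19284 = -8443 + 19284 = 10841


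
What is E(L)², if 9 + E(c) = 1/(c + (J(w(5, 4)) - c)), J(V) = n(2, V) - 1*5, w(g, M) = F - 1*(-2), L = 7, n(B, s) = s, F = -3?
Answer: 3025/36 ≈ 84.028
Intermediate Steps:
w(g, M) = -1 (w(g, M) = -3 - 1*(-2) = -3 + 2 = -1)
J(V) = -5 + V (J(V) = V - 1*5 = V - 5 = -5 + V)
E(c) = -55/6 (E(c) = -9 + 1/(c + ((-5 - 1) - c)) = -9 + 1/(c + (-6 - c)) = -9 + 1/(-6) = -9 - ⅙ = -55/6)
E(L)² = (-55/6)² = 3025/36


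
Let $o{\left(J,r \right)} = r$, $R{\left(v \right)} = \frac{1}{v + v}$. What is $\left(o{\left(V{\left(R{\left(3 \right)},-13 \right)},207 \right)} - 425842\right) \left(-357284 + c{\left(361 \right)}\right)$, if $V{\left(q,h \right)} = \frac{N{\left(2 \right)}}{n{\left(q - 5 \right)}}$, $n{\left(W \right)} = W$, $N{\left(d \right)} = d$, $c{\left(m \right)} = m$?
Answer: $151918921105$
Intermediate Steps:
$R{\left(v \right)} = \frac{1}{2 v}$
$V{\left(q,h \right)} = \frac{2}{-5 + q}$ ($V{\left(q,h \right)} = \frac{2}{q - 5} = \frac{2}{-5 + q}$)
$\left(o{\left(V{\left(R{\left(3 \right)},-13 \right)},207 \right)} - 425842\right) \left(-357284 + c{\left(361 \right)}\right) = \left(207 - 425842\right) \left(-357284 + 361\right) = \left(-425635\right) \left(-356923\right) = 151918921105$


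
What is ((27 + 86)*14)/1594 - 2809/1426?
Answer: -1110807/1136522 ≈ -0.97737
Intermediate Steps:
((27 + 86)*14)/1594 - 2809/1426 = (113*14)*(1/1594) - 2809*1/1426 = 1582*(1/1594) - 2809/1426 = 791/797 - 2809/1426 = -1110807/1136522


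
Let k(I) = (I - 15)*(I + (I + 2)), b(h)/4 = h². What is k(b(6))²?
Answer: 1399508100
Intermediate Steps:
b(h) = 4*h²
k(I) = (-15 + I)*(2 + 2*I) (k(I) = (-15 + I)*(I + (2 + I)) = (-15 + I)*(2 + 2*I))
k(b(6))² = (-30 - 112*6² + 2*(4*6²)²)² = (-30 - 112*36 + 2*(4*36)²)² = (-30 - 28*144 + 2*144²)² = (-30 - 4032 + 2*20736)² = (-30 - 4032 + 41472)² = 37410² = 1399508100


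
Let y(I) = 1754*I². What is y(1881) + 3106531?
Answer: 6209040925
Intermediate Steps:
y(1881) + 3106531 = 1754*1881² + 3106531 = 1754*3538161 + 3106531 = 6205934394 + 3106531 = 6209040925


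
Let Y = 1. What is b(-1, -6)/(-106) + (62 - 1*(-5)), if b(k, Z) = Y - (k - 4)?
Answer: 3548/53 ≈ 66.943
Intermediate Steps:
b(k, Z) = 5 - k (b(k, Z) = 1 - (k - 4) = 1 - (-4 + k) = 1 + (4 - k) = 5 - k)
b(-1, -6)/(-106) + (62 - 1*(-5)) = (5 - 1*(-1))/(-106) + (62 - 1*(-5)) = (5 + 1)*(-1/106) + (62 + 5) = 6*(-1/106) + 67 = -3/53 + 67 = 3548/53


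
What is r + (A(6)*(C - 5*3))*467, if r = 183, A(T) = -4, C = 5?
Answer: 18863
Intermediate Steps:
r + (A(6)*(C - 5*3))*467 = 183 - 4*(5 - 5*3)*467 = 183 - 4*(5 - 15)*467 = 183 - 4*(-10)*467 = 183 + 40*467 = 183 + 18680 = 18863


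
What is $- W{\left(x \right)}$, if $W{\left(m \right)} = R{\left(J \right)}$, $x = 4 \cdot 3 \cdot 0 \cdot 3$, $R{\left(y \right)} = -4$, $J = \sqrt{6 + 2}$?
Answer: $4$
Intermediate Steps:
$J = 2 \sqrt{2}$ ($J = \sqrt{8} = 2 \sqrt{2} \approx 2.8284$)
$x = 0$ ($x = 4 \cdot 0 \cdot 3 = 0 \cdot 3 = 0$)
$W{\left(m \right)} = -4$
$- W{\left(x \right)} = \left(-1\right) \left(-4\right) = 4$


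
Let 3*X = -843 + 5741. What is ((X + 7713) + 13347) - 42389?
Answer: -59089/3 ≈ -19696.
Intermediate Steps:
X = 4898/3 (X = (-843 + 5741)/3 = (⅓)*4898 = 4898/3 ≈ 1632.7)
((X + 7713) + 13347) - 42389 = ((4898/3 + 7713) + 13347) - 42389 = (28037/3 + 13347) - 42389 = 68078/3 - 42389 = -59089/3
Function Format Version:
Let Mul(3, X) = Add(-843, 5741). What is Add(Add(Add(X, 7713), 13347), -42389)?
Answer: Rational(-59089, 3) ≈ -19696.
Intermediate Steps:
X = Rational(4898, 3) (X = Mul(Rational(1, 3), Add(-843, 5741)) = Mul(Rational(1, 3), 4898) = Rational(4898, 3) ≈ 1632.7)
Add(Add(Add(X, 7713), 13347), -42389) = Add(Add(Add(Rational(4898, 3), 7713), 13347), -42389) = Add(Add(Rational(28037, 3), 13347), -42389) = Add(Rational(68078, 3), -42389) = Rational(-59089, 3)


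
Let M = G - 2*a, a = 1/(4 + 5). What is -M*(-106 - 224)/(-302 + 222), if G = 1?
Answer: -77/24 ≈ -3.2083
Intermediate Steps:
a = ⅑ (a = 1/9 = ⅑ ≈ 0.11111)
M = 7/9 (M = 1 - 2*⅑ = 1 - 2/9 = 7/9 ≈ 0.77778)
-M*(-106 - 224)/(-302 + 222) = -7*(-106 - 224)/(-302 + 222)/9 = -7*(-330/(-80))/9 = -7*(-330*(-1/80))/9 = -7*33/(9*8) = -1*77/24 = -77/24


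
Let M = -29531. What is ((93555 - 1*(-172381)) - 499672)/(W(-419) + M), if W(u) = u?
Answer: 116868/14975 ≈ 7.8042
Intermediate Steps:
((93555 - 1*(-172381)) - 499672)/(W(-419) + M) = ((93555 - 1*(-172381)) - 499672)/(-419 - 29531) = ((93555 + 172381) - 499672)/(-29950) = (265936 - 499672)*(-1/29950) = -233736*(-1/29950) = 116868/14975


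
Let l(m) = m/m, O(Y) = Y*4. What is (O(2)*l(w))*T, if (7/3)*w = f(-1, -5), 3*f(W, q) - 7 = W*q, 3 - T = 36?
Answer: -264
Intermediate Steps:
O(Y) = 4*Y
T = -33 (T = 3 - 1*36 = 3 - 36 = -33)
f(W, q) = 7/3 + W*q/3 (f(W, q) = 7/3 + (W*q)/3 = 7/3 + W*q/3)
w = 12/7 (w = 3*(7/3 + (1/3)*(-1)*(-5))/7 = 3*(7/3 + 5/3)/7 = (3/7)*4 = 12/7 ≈ 1.7143)
l(m) = 1
(O(2)*l(w))*T = ((4*2)*1)*(-33) = (8*1)*(-33) = 8*(-33) = -264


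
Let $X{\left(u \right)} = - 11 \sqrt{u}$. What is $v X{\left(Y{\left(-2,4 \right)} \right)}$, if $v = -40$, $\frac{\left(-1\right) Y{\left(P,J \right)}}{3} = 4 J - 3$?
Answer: $440 i \sqrt{39} \approx 2747.8 i$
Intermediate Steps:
$Y{\left(P,J \right)} = 9 - 12 J$ ($Y{\left(P,J \right)} = - 3 \left(4 J - 3\right) = - 3 \left(-3 + 4 J\right) = 9 - 12 J$)
$v X{\left(Y{\left(-2,4 \right)} \right)} = - 40 \left(- 11 \sqrt{9 - 48}\right) = - 40 \left(- 11 \sqrt{-39}\right) = - 40 \left(- 11 i \sqrt{39}\right) = 440 i \sqrt{39}$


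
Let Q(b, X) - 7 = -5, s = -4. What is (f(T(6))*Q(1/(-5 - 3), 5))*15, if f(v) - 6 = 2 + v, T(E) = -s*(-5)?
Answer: -360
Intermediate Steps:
T(E) = -20 (T(E) = -1*(-4)*(-5) = 4*(-5) = -20)
Q(b, X) = 2 (Q(b, X) = 7 - 5 = 2)
f(v) = 8 + v (f(v) = 6 + (2 + v) = 8 + v)
(f(T(6))*Q(1/(-5 - 3), 5))*15 = ((8 - 20)*2)*15 = -12*2*15 = -24*15 = -360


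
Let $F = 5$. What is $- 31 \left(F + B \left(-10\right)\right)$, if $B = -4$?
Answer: $-1395$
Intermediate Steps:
$- 31 \left(F + B \left(-10\right)\right) = - 31 \left(5 - -40\right) = - 31 \left(5 + 40\right) = \left(-31\right) 45 = -1395$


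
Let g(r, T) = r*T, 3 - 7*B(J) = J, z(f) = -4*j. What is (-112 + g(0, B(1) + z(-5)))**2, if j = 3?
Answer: 12544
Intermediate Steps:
z(f) = -12 (z(f) = -4*3 = -12)
B(J) = 3/7 - J/7
g(r, T) = T*r
(-112 + g(0, B(1) + z(-5)))**2 = (-112 + ((3/7 - 1/7*1) - 12)*0)**2 = (-112 + ((3/7 - 1/7) - 12)*0)**2 = (-112 + (2/7 - 12)*0)**2 = (-112 - 82/7*0)**2 = (-112 + 0)**2 = (-112)**2 = 12544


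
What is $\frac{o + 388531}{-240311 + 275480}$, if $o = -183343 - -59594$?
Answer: $\frac{264782}{35169} \approx 7.5288$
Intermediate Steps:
$o = -123749$ ($o = -183343 + 59594 = -123749$)
$\frac{o + 388531}{-240311 + 275480} = \frac{-123749 + 388531}{-240311 + 275480} = \frac{264782}{35169}$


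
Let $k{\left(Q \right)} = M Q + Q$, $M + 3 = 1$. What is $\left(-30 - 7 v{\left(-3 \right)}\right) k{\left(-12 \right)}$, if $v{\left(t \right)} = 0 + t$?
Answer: $-108$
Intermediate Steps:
$M = -2$ ($M = -3 + 1 = -2$)
$v{\left(t \right)} = t$
$k{\left(Q \right)} = - Q$ ($k{\left(Q \right)} = - 2 Q + Q = - Q$)
$\left(-30 - 7 v{\left(-3 \right)}\right) k{\left(-12 \right)} = \left(-30 - -21\right) \left(\left(-1\right) \left(-12\right)\right) = \left(-30 + 21\right) 12 = \left(-9\right) 12 = -108$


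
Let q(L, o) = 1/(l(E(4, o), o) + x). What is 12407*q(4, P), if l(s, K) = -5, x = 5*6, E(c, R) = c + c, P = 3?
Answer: 12407/25 ≈ 496.28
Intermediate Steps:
E(c, R) = 2*c
x = 30
q(L, o) = 1/25 (q(L, o) = 1/(-5 + 30) = 1/25)
12407*q(4, P) = 12407*(1/25) = 12407/25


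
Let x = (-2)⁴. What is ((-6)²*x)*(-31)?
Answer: -17856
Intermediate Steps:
x = 16
((-6)²*x)*(-31) = ((-6)²*16)*(-31) = (36*16)*(-31) = 576*(-31) = -17856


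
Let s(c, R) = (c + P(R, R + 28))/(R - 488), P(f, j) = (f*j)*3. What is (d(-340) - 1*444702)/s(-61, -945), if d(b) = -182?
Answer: 318759386/1299817 ≈ 245.23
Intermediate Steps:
P(f, j) = 3*f*j
s(c, R) = (c + 3*R*(28 + R))/(-488 + R) (s(c, R) = (c + 3*R*(R + 28))/(R - 488) = (c + 3*R*(28 + R))/(-488 + R))
(d(-340) - 1*444702)/s(-61, -945) = (-182 - 1*444702)/(((-61 + 3*(-945)*(28 - 945))/(-488 - 945))) = (-182 - 444702)/(((-61 + 3*(-945)*(-917))/(-1433))) = -444884*(-1433/(-61 + 2599695)) = -444884/((-1/1433*2599634)) = -444884/(-2599634/1433) = -444884*(-1433/2599634) = 318759386/1299817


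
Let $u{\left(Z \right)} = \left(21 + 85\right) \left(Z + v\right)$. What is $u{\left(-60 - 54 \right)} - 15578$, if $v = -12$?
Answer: $-28934$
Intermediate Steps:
$u{\left(Z \right)} = -1272 + 106 Z$ ($u{\left(Z \right)} = \left(21 + 85\right) \left(Z - 12\right) = 106 \left(-12 + Z\right) = -1272 + 106 Z$)
$u{\left(-60 - 54 \right)} - 15578 = \left(-1272 + 106 \left(-60 - 54\right)\right) - 15578 = \left(-1272 + 106 \left(-114\right)\right) - 15578 = \left(-1272 - 12084\right) - 15578 = -13356 - 15578 = -28934$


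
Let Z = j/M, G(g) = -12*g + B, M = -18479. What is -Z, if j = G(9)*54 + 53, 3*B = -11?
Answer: -5977/18479 ≈ -0.32345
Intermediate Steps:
B = -11/3 (B = (⅓)*(-11) = -11/3 ≈ -3.6667)
G(g) = -11/3 - 12*g (G(g) = -12*g - 11/3 = -11/3 - 12*g)
j = -5977 (j = (-11/3 - 12*9)*54 + 53 = (-11/3 - 108)*54 + 53 = -335/3*54 + 53 = -6030 + 53 = -5977)
Z = 5977/18479 (Z = -5977/(-18479) = -5977*(-1/18479) = 5977/18479 ≈ 0.32345)
-Z = -1*5977/18479 = -5977/18479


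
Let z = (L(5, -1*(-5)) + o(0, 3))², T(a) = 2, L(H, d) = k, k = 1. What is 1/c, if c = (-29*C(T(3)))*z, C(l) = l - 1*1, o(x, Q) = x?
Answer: -1/29 ≈ -0.034483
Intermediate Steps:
L(H, d) = 1
z = 1 (z = (1 + 0)² = 1² = 1)
C(l) = -1 + l (C(l) = l - 1 = -1 + l)
c = -29 (c = -29*(-1 + 2)*1 = -29*1*1 = -29*1 = -29)
1/c = 1/(-29) = -1/29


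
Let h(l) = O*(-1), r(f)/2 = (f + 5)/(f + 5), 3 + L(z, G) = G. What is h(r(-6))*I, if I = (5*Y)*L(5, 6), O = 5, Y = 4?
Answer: -300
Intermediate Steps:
L(z, G) = -3 + G
r(f) = 2 (r(f) = 2*((f + 5)/(f + 5)) = 2*((5 + f)/(5 + f)) = 2*1 = 2)
h(l) = -5 (h(l) = 5*(-1) = -5)
I = 60 (I = (5*4)*(-3 + 6) = 20*3 = 60)
h(r(-6))*I = -5*60 = -300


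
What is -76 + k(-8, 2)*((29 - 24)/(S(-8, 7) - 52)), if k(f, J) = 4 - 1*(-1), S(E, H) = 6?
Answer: -3521/46 ≈ -76.543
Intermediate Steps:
k(f, J) = 5 (k(f, J) = 4 + 1 = 5)
-76 + k(-8, 2)*((29 - 24)/(S(-8, 7) - 52)) = -76 + 5*((29 - 24)/(6 - 52)) = -76 + 5*(5/(-46)) = -76 + 5*(5*(-1/46)) = -76 + 5*(-5/46) = -76 - 25/46 = -3521/46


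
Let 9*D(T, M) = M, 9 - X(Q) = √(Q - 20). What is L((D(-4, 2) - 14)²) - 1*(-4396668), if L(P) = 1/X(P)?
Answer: 31634025531/7195 - 18*√3439/7195 ≈ 4.3967e+6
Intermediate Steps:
X(Q) = 9 - √(-20 + Q) (X(Q) = 9 - √(Q - 20) = 9 - √(-20 + Q))
D(T, M) = M/9
L(P) = 1/(9 - √(-20 + P))
L((D(-4, 2) - 14)²) - 1*(-4396668) = -1/(-9 + √(-20 + ((⅑)*2 - 14)²)) - 1*(-4396668) = -1/(-9 + √(-20 + (2/9 - 14)²)) + 4396668 = -1/(-9 + √(-20 + (-124/9)²)) + 4396668 = -1/(-9 + √(-20 + 15376/81)) + 4396668 = -1/(-9 + √(13756/81)) + 4396668 = -1/(-9 + 2*√3439/9) + 4396668 = 4396668 - 1/(-9 + 2*√3439/9)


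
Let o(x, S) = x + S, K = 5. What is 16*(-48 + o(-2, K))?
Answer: -720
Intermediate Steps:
o(x, S) = S + x
16*(-48 + o(-2, K)) = 16*(-48 + (5 - 2)) = 16*(-48 + 3) = 16*(-45) = -720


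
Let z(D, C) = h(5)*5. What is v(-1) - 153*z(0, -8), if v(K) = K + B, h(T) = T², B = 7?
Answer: -19119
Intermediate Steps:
z(D, C) = 125 (z(D, C) = 5²*5 = 25*5 = 125)
v(K) = 7 + K (v(K) = K + 7 = 7 + K)
v(-1) - 153*z(0, -8) = (7 - 1) - 153*125 = 6 - 19125 = -19119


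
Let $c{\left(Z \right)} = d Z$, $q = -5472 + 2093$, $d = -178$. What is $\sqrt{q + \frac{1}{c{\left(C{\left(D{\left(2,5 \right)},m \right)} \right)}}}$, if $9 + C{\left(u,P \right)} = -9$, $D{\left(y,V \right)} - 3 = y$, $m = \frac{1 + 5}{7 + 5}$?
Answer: $\frac{i \sqrt{963542035}}{534} \approx 58.129 i$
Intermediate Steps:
$m = \frac{1}{2}$ ($m = \frac{6}{12} = 6 \cdot \frac{1}{12} = \frac{1}{2} \approx 0.5$)
$D{\left(y,V \right)} = 3 + y$
$C{\left(u,P \right)} = -18$ ($C{\left(u,P \right)} = -9 - 9 = -18$)
$q = -3379$
$c{\left(Z \right)} = - 178 Z$
$\sqrt{q + \frac{1}{c{\left(C{\left(D{\left(2,5 \right)},m \right)} \right)}}} = \sqrt{-3379 + \frac{1}{\left(-178\right) \left(-18\right)}} = \sqrt{-3379 + \frac{1}{3204}} = \sqrt{- \frac{10826315}{3204}} = \frac{i \sqrt{963542035}}{534}$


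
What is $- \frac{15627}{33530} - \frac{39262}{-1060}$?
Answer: $\frac{32497256}{888545} \approx 36.574$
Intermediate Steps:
$- \frac{15627}{33530} - \frac{39262}{-1060} = \left(-15627\right) \frac{1}{33530} - - \frac{19631}{530} = - \frac{15627}{33530} + \frac{19631}{530} = \frac{32497256}{888545}$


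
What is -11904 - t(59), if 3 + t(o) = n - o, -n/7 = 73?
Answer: -11331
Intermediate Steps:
n = -511 (n = -7*73 = -511)
t(o) = -514 - o (t(o) = -3 + (-511 - o) = -514 - o)
-11904 - t(59) = -11904 - (-514 - 1*59) = -11904 - (-514 - 59) = -11904 - 1*(-573) = -11904 + 573 = -11331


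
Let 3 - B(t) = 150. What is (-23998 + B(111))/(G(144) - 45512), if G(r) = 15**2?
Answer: 2195/4117 ≈ 0.53316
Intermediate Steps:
B(t) = -147 (B(t) = 3 - 1*150 = 3 - 150 = -147)
G(r) = 225
(-23998 + B(111))/(G(144) - 45512) = (-23998 - 147)/(225 - 45512) = -24145/(-45287) = -24145*(-1/45287) = 2195/4117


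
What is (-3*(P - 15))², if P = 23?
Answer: 576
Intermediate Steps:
(-3*(P - 15))² = (-3*(23 - 15))² = (-3*8)² = (-24)² = 576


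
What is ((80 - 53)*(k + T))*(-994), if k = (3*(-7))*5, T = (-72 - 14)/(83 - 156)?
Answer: 203405202/73 ≈ 2.7864e+6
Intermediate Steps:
T = 86/73 (T = -86/(-73) = -86*(-1/73) = 86/73 ≈ 1.1781)
k = -105 (k = -21*5 = -105)
((80 - 53)*(k + T))*(-994) = ((80 - 53)*(-105 + 86/73))*(-994) = (27*(-7579/73))*(-994) = -204633/73*(-994) = 203405202/73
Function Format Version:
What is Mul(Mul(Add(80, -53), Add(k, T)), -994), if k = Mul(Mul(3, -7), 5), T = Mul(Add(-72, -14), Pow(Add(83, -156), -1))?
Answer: Rational(203405202, 73) ≈ 2.7864e+6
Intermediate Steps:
T = Rational(86, 73) (T = Mul(-86, Pow(-73, -1)) = Mul(-86, Rational(-1, 73)) = Rational(86, 73) ≈ 1.1781)
k = -105 (k = Mul(-21, 5) = -105)
Mul(Mul(Add(80, -53), Add(k, T)), -994) = Mul(Mul(Add(80, -53), Add(-105, Rational(86, 73))), -994) = Mul(Mul(27, Rational(-7579, 73)), -994) = Mul(Rational(-204633, 73), -994) = Rational(203405202, 73)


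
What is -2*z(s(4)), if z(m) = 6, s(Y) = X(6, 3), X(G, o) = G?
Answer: -12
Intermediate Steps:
s(Y) = 6
-2*z(s(4)) = -2*6 = -12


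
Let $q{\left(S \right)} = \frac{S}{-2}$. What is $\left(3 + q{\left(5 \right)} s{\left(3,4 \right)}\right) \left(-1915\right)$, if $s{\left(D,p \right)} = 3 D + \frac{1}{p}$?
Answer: $\frac{308315}{8} \approx 38539.0$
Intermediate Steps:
$s{\left(D,p \right)} = \frac{1}{p} + 3 D$
$q{\left(S \right)} = - \frac{S}{2}$ ($q{\left(S \right)} = S \left(- \frac{1}{2}\right) = - \frac{S}{2}$)
$\left(3 + q{\left(5 \right)} s{\left(3,4 \right)}\right) \left(-1915\right) = \left(3 + \left(- \frac{1}{2}\right) 5 \left(\frac{1}{4} + 3 \cdot 3\right)\right) \left(-1915\right) = \left(3 - \frac{5 \left(\frac{1}{4} + 9\right)}{2}\right) \left(-1915\right) = \left(3 - \frac{185}{8}\right) \left(-1915\right) = \left(- \frac{161}{8}\right) \left(-1915\right) = \frac{308315}{8}$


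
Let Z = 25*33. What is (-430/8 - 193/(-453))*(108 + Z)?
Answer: -30049753/604 ≈ -49751.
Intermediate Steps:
Z = 825
(-430/8 - 193/(-453))*(108 + Z) = (-430/8 - 193/(-453))*(108 + 825) = (-430*1/8 - 193*(-1/453))*933 = (-215/4 + 193/453)*933 = -96623/1812*933 = -30049753/604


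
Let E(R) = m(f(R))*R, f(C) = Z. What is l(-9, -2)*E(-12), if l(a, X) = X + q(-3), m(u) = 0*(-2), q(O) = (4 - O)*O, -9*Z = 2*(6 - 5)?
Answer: 0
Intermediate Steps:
Z = -2/9 (Z = -2*(6 - 5)/9 = -2/9 ≈ -0.22222)
f(C) = -2/9
q(O) = O*(4 - O)
m(u) = 0
l(a, X) = -21 + X (l(a, X) = X - 3*(4 - 1*(-3)) = X - 3*(4 + 3) = X - 3*7 = X - 21 = -21 + X)
E(R) = 0 (E(R) = 0*R = 0)
l(-9, -2)*E(-12) = (-21 - 2)*0 = -23*0 = 0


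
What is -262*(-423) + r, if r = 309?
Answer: 111135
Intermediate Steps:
-262*(-423) + r = -262*(-423) + 309 = 110826 + 309 = 111135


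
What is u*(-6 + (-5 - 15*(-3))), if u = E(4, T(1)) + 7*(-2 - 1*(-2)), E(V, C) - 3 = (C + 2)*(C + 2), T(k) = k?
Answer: 408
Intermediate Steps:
E(V, C) = 3 + (2 + C)² (E(V, C) = 3 + (C + 2)*(C + 2) = 3 + (2 + C)*(2 + C) = 3 + (2 + C)²)
u = 12 (u = (3 + (2 + 1)²) + 7*(-2 - 1*(-2)) = (3 + 3²) + 7*(-2 + 2) = (3 + 9) + 7*0 = 12 + 0 = 12)
u*(-6 + (-5 - 15*(-3))) = 12*(-6 + (-5 - 15*(-3))) = 12*(-6 + (-5 - 5*(-9))) = 12*(-6 + (-5 + 45)) = 12*(-6 + 40) = 12*34 = 408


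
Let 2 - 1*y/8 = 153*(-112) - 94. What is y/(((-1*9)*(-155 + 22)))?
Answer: 45952/399 ≈ 115.17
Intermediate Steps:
y = 137856 (y = 16 - 8*(153*(-112) - 94) = 16 - 8*(-17136 - 94) = 16 - 8*(-17230) = 16 + 137840 = 137856)
y/(((-1*9)*(-155 + 22))) = 137856/(((-1*9)*(-155 + 22))) = 137856/((-9*(-133))) = 137856/1197 = 137856*(1/1197) = 45952/399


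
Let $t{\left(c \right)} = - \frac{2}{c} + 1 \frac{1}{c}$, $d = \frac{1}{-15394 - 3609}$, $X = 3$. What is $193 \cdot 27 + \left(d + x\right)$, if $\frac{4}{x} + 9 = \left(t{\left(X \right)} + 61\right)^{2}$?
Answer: $\frac{3272071599284}{627916129} \approx 5211.0$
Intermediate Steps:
$d = - \frac{1}{19003}$ ($d = \frac{1}{-19003} = - \frac{1}{19003} \approx -5.2623 \cdot 10^{-5}$)
$t{\left(c \right)} = - \frac{1}{c}$ ($t{\left(c \right)} = - \frac{2}{c} + \frac{1}{c} = - \frac{1}{c}$)
$x = \frac{36}{33043}$ ($x = \frac{4}{-9 + \left(- \frac{1}{3} + 61\right)^{2}} = \frac{4}{-9 + \left(\frac{182}{3}\right)^{2}} = \frac{4}{-9 + \frac{33124}{9}} = \frac{4}{\frac{33043}{9}} = 4 \cdot \frac{9}{33043} = \frac{36}{33043} \approx 0.0010895$)
$193 \cdot 27 + \left(d + x\right) = 193 \cdot 27 + \left(- \frac{1}{19003} + \frac{36}{33043}\right) = 5211 + \frac{651065}{627916129} = \frac{3272071599284}{627916129}$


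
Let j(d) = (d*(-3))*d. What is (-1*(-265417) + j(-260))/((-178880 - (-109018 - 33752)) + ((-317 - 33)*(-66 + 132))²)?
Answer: 62617/533573890 ≈ 0.00011735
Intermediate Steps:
j(d) = -3*d² (j(d) = (-3*d)*d = -3*d²)
(-1*(-265417) + j(-260))/((-178880 - (-109018 - 33752)) + ((-317 - 33)*(-66 + 132))²) = (-1*(-265417) - 3*(-260)²)/((-178880 - (-109018 - 33752)) + ((-317 - 33)*(-66 + 132))²) = (265417 - 3*67600)/((-178880 - 1*(-142770)) + (-350*66)²) = (265417 - 202800)/((-178880 + 142770) + (-23100)²) = 62617/(-36110 + 533610000) = 62617/533573890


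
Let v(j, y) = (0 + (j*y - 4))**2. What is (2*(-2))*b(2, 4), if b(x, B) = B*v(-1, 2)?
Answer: -576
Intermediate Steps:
v(j, y) = (-4 + j*y)**2 (v(j, y) = (0 + (-4 + j*y))**2 = (-4 + j*y)**2)
b(x, B) = 36*B (b(x, B) = B*(-4 - 1*2)**2 = B*(-4 - 2)**2 = B*(-6)**2 = B*36 = 36*B)
(2*(-2))*b(2, 4) = (2*(-2))*(36*4) = -4*144 = -576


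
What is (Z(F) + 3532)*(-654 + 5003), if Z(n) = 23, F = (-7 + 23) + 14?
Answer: 15460695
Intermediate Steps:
F = 30 (F = 16 + 14 = 30)
(Z(F) + 3532)*(-654 + 5003) = (23 + 3532)*(-654 + 5003) = 3555*4349 = 15460695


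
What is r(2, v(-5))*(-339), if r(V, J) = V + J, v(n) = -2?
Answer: 0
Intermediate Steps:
r(V, J) = J + V
r(2, v(-5))*(-339) = (-2 + 2)*(-339) = 0*(-339) = 0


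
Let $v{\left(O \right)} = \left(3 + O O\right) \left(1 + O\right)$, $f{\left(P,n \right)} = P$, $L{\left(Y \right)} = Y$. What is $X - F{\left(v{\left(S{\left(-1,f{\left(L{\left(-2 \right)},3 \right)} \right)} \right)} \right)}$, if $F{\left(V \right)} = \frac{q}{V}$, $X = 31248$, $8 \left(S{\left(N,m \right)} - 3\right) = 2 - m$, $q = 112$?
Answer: $\frac{17154256}{549} \approx 31246.0$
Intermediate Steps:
$S{\left(N,m \right)} = \frac{13}{4} - \frac{m}{8}$ ($S{\left(N,m \right)} = 3 + \frac{2 - m}{8} = 3 - \left(- \frac{1}{4} + \frac{m}{8}\right) = \frac{13}{4} - \frac{m}{8}$)
$v{\left(O \right)} = \left(1 + O\right) \left(3 + O^{2}\right)$ ($v{\left(O \right)} = \left(3 + O^{2}\right) \left(1 + O\right) = \left(1 + O\right) \left(3 + O^{2}\right)$)
$F{\left(V \right)} = \frac{112}{V}$
$X - F{\left(v{\left(S{\left(-1,f{\left(L{\left(-2 \right)},3 \right)} \right)} \right)} \right)} = 31248 - \frac{112}{3 + \left(\frac{13}{4} - - \frac{1}{4}\right)^{2} + \left(\frac{13}{4} - - \frac{1}{4}\right)^{3} + 3 \left(\frac{13}{4} - - \frac{1}{4}\right)} = 31248 - \frac{112}{3 + \left(\frac{13}{4} + \frac{1}{4}\right)^{2} + \left(\frac{13}{4} + \frac{1}{4}\right)^{3} + 3 \left(\frac{13}{4} + \frac{1}{4}\right)} = 31248 - \frac{112}{3 + \left(\frac{7}{2}\right)^{2} + \left(\frac{7}{2}\right)^{3} + 3 \cdot \frac{7}{2}} = 31248 - \frac{112}{3 + \frac{49}{4} + \frac{343}{8} + \frac{21}{2}} = 31248 - \frac{112}{\frac{549}{8}} = 31248 - 112 \cdot \frac{8}{549} = 31248 - \frac{896}{549} = \frac{17154256}{549}$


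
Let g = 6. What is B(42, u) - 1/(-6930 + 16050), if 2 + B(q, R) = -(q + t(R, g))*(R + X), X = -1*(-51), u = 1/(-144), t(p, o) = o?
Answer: -7446987/3040 ≈ -2449.7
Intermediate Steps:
u = -1/144 ≈ -0.0069444
X = 51
B(q, R) = -2 - (6 + q)*(51 + R) (B(q, R) = -2 - (q + 6)*(R + 51) = -2 - (6 + q)*(51 + R))
B(42, u) - 1/(-6930 + 16050) = (-308 - 51*42 - 6*(-1/144) - 1*(-1/144)*42) - 1/(-6930 + 16050) = (-308 - 2142 + 1/24 + 7/24) - 1/9120 = -7349/3 - 1*1/9120 = -7349/3 - 1/9120 = -7446987/3040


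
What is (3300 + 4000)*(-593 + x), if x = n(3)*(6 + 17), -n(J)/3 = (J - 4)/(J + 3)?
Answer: -4244950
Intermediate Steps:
n(J) = -3*(-4 + J)/(3 + J) (n(J) = -3*(J - 4)/(J + 3) = -3*(-4 + J)/(3 + J))
x = 23/2 (x = (3*(4 - 1*3)/(3 + 3))*(6 + 17) = (3*(4 - 3)/6)*23 = (3*(⅙)*1)*23 = (½)*23 = 23/2 ≈ 11.500)
(3300 + 4000)*(-593 + x) = (3300 + 4000)*(-593 + 23/2) = 7300*(-1163/2) = -4244950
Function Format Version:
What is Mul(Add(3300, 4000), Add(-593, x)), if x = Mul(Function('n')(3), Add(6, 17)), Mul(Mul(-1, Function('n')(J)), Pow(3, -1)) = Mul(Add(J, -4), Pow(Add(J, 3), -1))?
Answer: -4244950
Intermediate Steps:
Function('n')(J) = Mul(-3, Pow(Add(3, J), -1), Add(-4, J)) (Function('n')(J) = Mul(-3, Mul(Add(J, -4), Pow(Add(J, 3), -1))) = Mul(-3, Mul(Add(-4, J), Pow(Add(3, J), -1))) = Mul(-3, Mul(Pow(Add(3, J), -1), Add(-4, J))) = Mul(-3, Pow(Add(3, J), -1), Add(-4, J)))
x = Rational(23, 2) (x = Mul(Mul(3, Pow(Add(3, 3), -1), Add(4, Mul(-1, 3))), Add(6, 17)) = Mul(Mul(3, Pow(6, -1), Add(4, -3)), 23) = Mul(Mul(3, Rational(1, 6), 1), 23) = Mul(Rational(1, 2), 23) = Rational(23, 2) ≈ 11.500)
Mul(Add(3300, 4000), Add(-593, x)) = Mul(Add(3300, 4000), Add(-593, Rational(23, 2))) = Mul(7300, Rational(-1163, 2)) = -4244950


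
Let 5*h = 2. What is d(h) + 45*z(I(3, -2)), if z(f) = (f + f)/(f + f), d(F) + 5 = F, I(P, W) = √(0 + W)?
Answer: 202/5 ≈ 40.400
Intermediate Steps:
h = ⅖ (h = (⅕)*2 = ⅖ ≈ 0.40000)
I(P, W) = √W
d(F) = -5 + F
z(f) = 1 (z(f) = (2*f)/((2*f)) = (2*f)*(1/(2*f)) = 1)
d(h) + 45*z(I(3, -2)) = (-5 + ⅖) + 45*1 = -23/5 + 45 = 202/5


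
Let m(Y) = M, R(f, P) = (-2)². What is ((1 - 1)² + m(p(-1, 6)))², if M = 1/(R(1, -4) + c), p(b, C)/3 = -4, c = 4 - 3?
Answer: 1/25 ≈ 0.040000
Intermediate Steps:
c = 1
R(f, P) = 4
p(b, C) = -12 (p(b, C) = 3*(-4) = -12)
M = ⅕ (M = 1/(4 + 1) = 1/5 = ⅕ ≈ 0.20000)
m(Y) = ⅕
((1 - 1)² + m(p(-1, 6)))² = ((1 - 1)² + ⅕)² = (0² + ⅕)² = (0 + ⅕)² = (⅕)² = 1/25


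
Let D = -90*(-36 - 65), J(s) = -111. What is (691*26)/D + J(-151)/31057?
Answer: 278480536/141154065 ≈ 1.9729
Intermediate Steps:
D = 9090 (D = -90*(-101) = 9090)
(691*26)/D + J(-151)/31057 = (691*26)/9090 - 111/31057 = 17966*(1/9090) - 111*1/31057 = 8983/4545 - 111/31057 = 278480536/141154065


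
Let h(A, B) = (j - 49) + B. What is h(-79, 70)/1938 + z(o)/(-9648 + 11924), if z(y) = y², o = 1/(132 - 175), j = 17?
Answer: 4208375/214624524 ≈ 0.019608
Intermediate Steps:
o = -1/43 (o = 1/(-43) = -1/43 ≈ -0.023256)
h(A, B) = -32 + B (h(A, B) = (17 - 49) + B = -32 + B)
h(-79, 70)/1938 + z(o)/(-9648 + 11924) = (-32 + 70)/1938 + (-1/43)²/(-9648 + 11924) = 38*(1/1938) + (1/1849)/2276 = 1/51 + (1/1849)*(1/2276) = 1/51 + 1/4208324 = 4208375/214624524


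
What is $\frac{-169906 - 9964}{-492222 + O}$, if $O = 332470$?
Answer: $\frac{89935}{79876} \approx 1.1259$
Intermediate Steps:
$\frac{-169906 - 9964}{-492222 + O} = \frac{-169906 - 9964}{-492222 + 332470} = - \frac{179870}{-159752} = \left(-179870\right) \left(- \frac{1}{159752}\right) = \frac{89935}{79876}$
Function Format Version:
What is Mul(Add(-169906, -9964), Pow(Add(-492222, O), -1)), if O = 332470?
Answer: Rational(89935, 79876) ≈ 1.1259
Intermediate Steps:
Mul(Add(-169906, -9964), Pow(Add(-492222, O), -1)) = Mul(Add(-169906, -9964), Pow(Add(-492222, 332470), -1)) = Mul(-179870, Pow(-159752, -1)) = Mul(-179870, Rational(-1, 159752)) = Rational(89935, 79876)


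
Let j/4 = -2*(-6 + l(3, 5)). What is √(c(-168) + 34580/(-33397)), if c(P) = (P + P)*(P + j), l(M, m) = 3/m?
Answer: 2*√35298421495/1835 ≈ 204.77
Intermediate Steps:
j = 216/5 (j = 4*(-2*(-6 + 3/5)) = 4*(-2*(-6 + 3*(⅕))) = 4*(-2*(-6 + ⅗)) = 4*(-2*(-27/5)) = 4*(54/5) = 216/5 ≈ 43.200)
c(P) = 2*P*(216/5 + P) (c(P) = (P + P)*(P + 216/5) = (2*P)*(216/5 + P) = 2*P*(216/5 + P))
√(c(-168) + 34580/(-33397)) = √((⅖)*(-168)*(216 + 5*(-168)) + 34580/(-33397)) = √((⅖)*(-168)*(216 - 840) + 34580*(-1/33397)) = √((⅖)*(-168)*(-624) - 380/367) = √(209664/5 - 380/367) = √(76944788/1835) = 2*√35298421495/1835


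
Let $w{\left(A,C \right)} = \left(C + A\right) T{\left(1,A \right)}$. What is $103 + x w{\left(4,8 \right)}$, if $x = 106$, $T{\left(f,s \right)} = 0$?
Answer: $103$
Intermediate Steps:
$w{\left(A,C \right)} = 0$ ($w{\left(A,C \right)} = \left(C + A\right) 0 = \left(A + C\right) 0 = 0$)
$103 + x w{\left(4,8 \right)} = 103 + 106 \cdot 0 = 103 + 0 = 103$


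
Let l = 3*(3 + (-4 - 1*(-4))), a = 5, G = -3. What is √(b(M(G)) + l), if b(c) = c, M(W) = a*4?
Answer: √29 ≈ 5.3852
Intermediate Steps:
M(W) = 20 (M(W) = 5*4 = 20)
l = 9 (l = 3*(3 + (-4 + 4)) = 3*(3 + 0) = 3*3 = 9)
√(b(M(G)) + l) = √(20 + 9) = √29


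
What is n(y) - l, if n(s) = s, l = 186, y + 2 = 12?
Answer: -176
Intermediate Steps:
y = 10 (y = -2 + 12 = 10)
n(y) - l = 10 - 1*186 = 10 - 186 = -176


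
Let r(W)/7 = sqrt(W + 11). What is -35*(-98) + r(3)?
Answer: 3430 + 7*sqrt(14) ≈ 3456.2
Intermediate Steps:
r(W) = 7*sqrt(11 + W) (r(W) = 7*sqrt(W + 11) = 7*sqrt(11 + W))
-35*(-98) + r(3) = -35*(-98) + 7*sqrt(11 + 3) = 3430 + 7*sqrt(14)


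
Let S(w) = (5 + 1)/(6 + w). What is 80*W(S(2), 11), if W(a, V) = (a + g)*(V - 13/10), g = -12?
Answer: -8730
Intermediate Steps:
S(w) = 6/(6 + w)
W(a, V) = (-12 + a)*(-13/10 + V) (W(a, V) = (a - 12)*(V - 13/10) = (-12 + a)*(V - 13*1/10) = (-12 + a)*(V - 13/10) = (-12 + a)*(-13/10 + V))
80*W(S(2), 11) = 80*(78/5 - 12*11 - 39/(5*(6 + 2)) + 11*(6/(6 + 2))) = 80*(78/5 - 132 - 39/(5*8) + 11*(6/8)) = 80*(78/5 - 132 - 39/(5*8) + 11*(6*(1/8))) = 80*(78/5 - 132 - 13/10*3/4 + 11*(3/4)) = 80*(78/5 - 132 - 39/40 + 33/4) = 80*(-873/8) = -8730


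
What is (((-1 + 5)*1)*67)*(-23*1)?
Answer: -6164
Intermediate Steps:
(((-1 + 5)*1)*67)*(-23*1) = ((4*1)*67)*(-23) = (4*67)*(-23) = 268*(-23) = -6164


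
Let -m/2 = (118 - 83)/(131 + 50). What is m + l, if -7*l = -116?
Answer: 20506/1267 ≈ 16.185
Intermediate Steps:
l = 116/7 (l = -⅐*(-116) = 116/7 ≈ 16.571)
m = -70/181 (m = -2*(118 - 83)/(131 + 50) = -70/181 ≈ -0.38674)
m + l = -70/181 + 116/7 = 20506/1267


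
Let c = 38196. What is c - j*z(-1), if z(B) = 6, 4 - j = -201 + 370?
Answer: 39186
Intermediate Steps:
j = -165 (j = 4 - (-201 + 370) = 4 - 1*169 = 4 - 169 = -165)
c - j*z(-1) = 38196 - (-165)*6 = 38196 - 1*(-990) = 38196 + 990 = 39186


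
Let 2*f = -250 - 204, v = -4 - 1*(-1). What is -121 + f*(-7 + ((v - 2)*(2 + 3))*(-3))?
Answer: -15557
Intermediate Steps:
v = -3 (v = -4 + 1 = -3)
f = -227 (f = (-250 - 204)/2 = (½)*(-454) = -227)
-121 + f*(-7 + ((v - 2)*(2 + 3))*(-3)) = -121 - 227*(-7 + ((-3 - 2)*(2 + 3))*(-3)) = -121 - 227*(-7 - 5*5*(-3)) = -121 - 227*(-7 - 25*(-3)) = -121 - 227*(-7 + 75) = -121 - 227*68 = -121 - 15436 = -15557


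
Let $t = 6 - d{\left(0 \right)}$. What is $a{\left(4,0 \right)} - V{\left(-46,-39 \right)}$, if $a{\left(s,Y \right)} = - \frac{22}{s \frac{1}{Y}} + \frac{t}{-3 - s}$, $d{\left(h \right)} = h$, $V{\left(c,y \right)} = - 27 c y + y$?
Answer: $\frac{339333}{7} \approx 48476.0$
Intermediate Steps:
$V{\left(c,y \right)} = y - 27 c y$ ($V{\left(c,y \right)} = - 27 c y + y = y - 27 c y$)
$t = 6$ ($t = 6 - 0 = 6 + 0 = 6$)
$a{\left(s,Y \right)} = \frac{6}{-3 - s} - \frac{22 Y}{s}$ ($a{\left(s,Y \right)} = - \frac{22}{s \frac{1}{Y}} + \frac{6}{-3 - s} = - 22 \frac{Y}{s} + \frac{6}{-3 - s} = - \frac{22 Y}{s} + \frac{6}{-3 - s} = \frac{6}{-3 - s} - \frac{22 Y}{s}$)
$a{\left(4,0 \right)} - V{\left(-46,-39 \right)} = \frac{2 \left(\left(-33\right) 0 - 12 - 0 \cdot 4\right)}{4 \left(3 + 4\right)} - - 39 \left(1 - -1242\right) = 2 \cdot \frac{1}{4} \cdot \frac{1}{7} \left(0 - 12 + 0\right) - - 39 \left(1 + 1242\right) = 2 \cdot \frac{1}{4} \cdot \frac{1}{7} \left(-12\right) - \left(-39\right) 1243 = - \frac{6}{7} - -48477 = - \frac{6}{7} + 48477 = \frac{339333}{7}$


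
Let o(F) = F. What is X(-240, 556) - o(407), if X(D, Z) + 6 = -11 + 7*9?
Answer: -361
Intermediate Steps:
X(D, Z) = 46 (X(D, Z) = -6 + (-11 + 7*9) = -6 + (-11 + 63) = -6 + 52 = 46)
X(-240, 556) - o(407) = 46 - 1*407 = 46 - 407 = -361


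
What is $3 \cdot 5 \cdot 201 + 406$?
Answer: $3421$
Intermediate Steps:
$3 \cdot 5 \cdot 201 + 406 = 15 \cdot 201 + 406 = 3015 + 406 = 3421$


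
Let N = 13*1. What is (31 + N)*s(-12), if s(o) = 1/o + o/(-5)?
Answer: 1529/15 ≈ 101.93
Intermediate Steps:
s(o) = 1/o - o/5 (s(o) = 1/o + o*(-1/5) = 1/o - o/5)
N = 13
(31 + N)*s(-12) = (31 + 13)*(1/(-12) - 1/5*(-12)) = 44*(-1/12 + 12/5) = 44*(139/60) = 1529/15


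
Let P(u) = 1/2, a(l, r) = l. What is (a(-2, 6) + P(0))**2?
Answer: 9/4 ≈ 2.2500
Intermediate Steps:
P(u) = 1/2
(a(-2, 6) + P(0))**2 = (-2 + 1/2)**2 = (-3/2)**2 = 9/4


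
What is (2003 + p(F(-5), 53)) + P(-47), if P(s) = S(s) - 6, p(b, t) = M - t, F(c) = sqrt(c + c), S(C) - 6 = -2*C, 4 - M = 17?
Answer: 2031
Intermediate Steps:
M = -13 (M = 4 - 1*17 = 4 - 17 = -13)
S(C) = 6 - 2*C
F(c) = sqrt(2)*sqrt(c) (F(c) = sqrt(2*c) = sqrt(2)*sqrt(c))
p(b, t) = -13 - t
P(s) = -2*s (P(s) = (6 - 2*s) - 6 = -2*s)
(2003 + p(F(-5), 53)) + P(-47) = (2003 + (-13 - 1*53)) - 2*(-47) = (2003 + (-13 - 53)) + 94 = (2003 - 66) + 94 = 1937 + 94 = 2031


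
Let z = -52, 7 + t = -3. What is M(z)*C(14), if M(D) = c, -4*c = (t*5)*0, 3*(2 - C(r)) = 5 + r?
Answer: 0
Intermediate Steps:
t = -10 (t = -7 - 3 = -10)
C(r) = ⅓ - r/3 (C(r) = 2 - (5 + r)/3 = 2 + (-5/3 - r/3) = ⅓ - r/3)
c = 0 (c = -(-10*5)*0/4 = -(-25)*0/2 = -¼*0 = 0)
M(D) = 0
M(z)*C(14) = 0*(⅓ - ⅓*14) = 0*(⅓ - 14/3) = 0*(-13/3) = 0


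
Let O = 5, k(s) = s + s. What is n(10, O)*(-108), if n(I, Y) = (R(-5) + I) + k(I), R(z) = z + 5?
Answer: -3240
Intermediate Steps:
k(s) = 2*s
R(z) = 5 + z
n(I, Y) = 3*I (n(I, Y) = ((5 - 5) + I) + 2*I = (0 + I) + 2*I = I + 2*I = 3*I)
n(10, O)*(-108) = (3*10)*(-108) = 30*(-108) = -3240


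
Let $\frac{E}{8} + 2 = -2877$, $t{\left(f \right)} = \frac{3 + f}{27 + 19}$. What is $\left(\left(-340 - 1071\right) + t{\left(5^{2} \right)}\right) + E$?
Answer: $- \frac{562175}{23} \approx -24442.0$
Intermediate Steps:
$t{\left(f \right)} = \frac{3}{46} + \frac{f}{46}$ ($t{\left(f \right)} = \frac{3 + f}{46} = \left(3 + f\right) \frac{1}{46} = \frac{3}{46} + \frac{f}{46}$)
$E = -23032$ ($E = -16 + 8 \left(-2877\right) = -16 - 23016 = -23032$)
$\left(\left(-340 - 1071\right) + t{\left(5^{2} \right)}\right) + E = \left(\left(-340 - 1071\right) + \left(\frac{3}{46} + \frac{5^{2}}{46}\right)\right) - 23032 = \left(\left(-340 - 1071\right) + \left(\frac{3}{46} + \frac{1}{46} \cdot 25\right)\right) - 23032 = \left(-1411 + \left(\frac{3}{46} + \frac{25}{46}\right)\right) - 23032 = \left(-1411 + \frac{14}{23}\right) - 23032 = - \frac{32439}{23} - 23032 = - \frac{562175}{23}$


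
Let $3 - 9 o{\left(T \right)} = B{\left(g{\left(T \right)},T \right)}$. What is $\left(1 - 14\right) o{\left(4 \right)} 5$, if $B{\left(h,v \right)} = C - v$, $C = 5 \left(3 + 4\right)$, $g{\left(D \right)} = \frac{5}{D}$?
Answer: $\frac{1820}{9} \approx 202.22$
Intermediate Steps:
$C = 35$ ($C = 5 \cdot 7 = 35$)
$B{\left(h,v \right)} = 35 - v$
$o{\left(T \right)} = - \frac{32}{9} + \frac{T}{9}$ ($o{\left(T \right)} = \frac{1}{3} - \frac{35 - T}{9} = \frac{1}{3} + \left(- \frac{35}{9} + \frac{T}{9}\right) = - \frac{32}{9} + \frac{T}{9}$)
$\left(1 - 14\right) o{\left(4 \right)} 5 = \left(1 - 14\right) \left(- \frac{32}{9} + \frac{1}{9} \cdot 4\right) 5 = \left(1 - 14\right) \left(- \frac{32}{9} + \frac{4}{9}\right) 5 = \left(-13\right) \left(- \frac{28}{9}\right) 5 = \frac{364}{9} \cdot 5 = \frac{1820}{9}$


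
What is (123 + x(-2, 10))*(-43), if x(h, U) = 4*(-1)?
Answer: -5117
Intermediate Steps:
x(h, U) = -4
(123 + x(-2, 10))*(-43) = (123 - 4)*(-43) = 119*(-43) = -5117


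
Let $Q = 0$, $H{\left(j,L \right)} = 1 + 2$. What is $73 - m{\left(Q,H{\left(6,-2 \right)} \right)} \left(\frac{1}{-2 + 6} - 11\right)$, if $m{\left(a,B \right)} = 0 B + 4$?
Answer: $116$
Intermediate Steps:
$H{\left(j,L \right)} = 3$
$m{\left(a,B \right)} = 4$ ($m{\left(a,B \right)} = 0 + 4 = 4$)
$73 - m{\left(Q,H{\left(6,-2 \right)} \right)} \left(\frac{1}{-2 + 6} - 11\right) = 73 - 4 \left(\frac{1}{-2 + 6} - 11\right) = 73 - 4 \left(\frac{1}{4} - 11\right) = 73 - 4 \left(- \frac{43}{4}\right) = 73 - -43 = 73 + 43 = 116$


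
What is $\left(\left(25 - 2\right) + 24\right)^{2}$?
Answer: $2209$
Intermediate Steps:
$\left(\left(25 - 2\right) + 24\right)^{2} = \left(23 + 24\right)^{2} = 47^{2} = 2209$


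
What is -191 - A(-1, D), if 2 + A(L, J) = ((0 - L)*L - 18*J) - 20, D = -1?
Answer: -186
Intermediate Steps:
A(L, J) = -22 - L**2 - 18*J (A(L, J) = -2 + (((0 - L)*L - 18*J) - 20) = -2 + (((-L)*L - 18*J) - 20) = -2 + ((-L**2 - 18*J) - 20) = -2 + (-20 - L**2 - 18*J) = -22 - L**2 - 18*J)
-191 - A(-1, D) = -191 - (-22 - 1*(-1)**2 - 18*(-1)) = -191 - (-22 - 1*1 + 18) = -191 - (-22 - 1 + 18) = -191 - 1*(-5) = -191 + 5 = -186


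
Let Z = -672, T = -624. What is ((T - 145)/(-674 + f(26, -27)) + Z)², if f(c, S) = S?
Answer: 221184911809/491401 ≈ 4.5011e+5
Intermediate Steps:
((T - 145)/(-674 + f(26, -27)) + Z)² = ((-624 - 145)/(-674 - 27) - 672)² = (-769/(-701) - 672)² = (-769*(-1/701) - 672)² = (769/701 - 672)² = (-470303/701)² = 221184911809/491401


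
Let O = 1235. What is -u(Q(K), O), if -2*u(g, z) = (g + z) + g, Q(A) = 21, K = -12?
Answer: 1277/2 ≈ 638.50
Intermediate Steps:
u(g, z) = -g - z/2 (u(g, z) = -((g + z) + g)/2 = -(z + 2*g)/2 = -g - z/2)
-u(Q(K), O) = -(-1*21 - ½*1235) = -(-21 - 1235/2) = -1*(-1277/2) = 1277/2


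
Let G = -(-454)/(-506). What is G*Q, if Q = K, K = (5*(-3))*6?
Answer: 20430/253 ≈ 80.751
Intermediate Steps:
G = -227/253 (G = -(-454)*(-1)/506 = -1*227/253 = -227/253 ≈ -0.89723)
K = -90 (K = -15*6 = -90)
Q = -90
G*Q = -227/253*(-90) = 20430/253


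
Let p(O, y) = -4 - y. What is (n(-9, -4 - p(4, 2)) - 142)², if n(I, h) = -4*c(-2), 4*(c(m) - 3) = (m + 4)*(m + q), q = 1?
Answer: 23104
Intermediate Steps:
c(m) = 3 + (1 + m)*(4 + m)/4 (c(m) = 3 + ((m + 4)*(m + 1))/4 = 3 + ((4 + m)*(1 + m))/4 = 3 + ((1 + m)*(4 + m))/4 = 3 + (1 + m)*(4 + m)/4)
n(I, h) = -10 (n(I, h) = -4*(4 + (¼)*(-2)² + (5/4)*(-2)) = -4*(4 + (¼)*4 - 5/2) = -4*(4 + 1 - 5/2) = -4*5/2 = -10)
(n(-9, -4 - p(4, 2)) - 142)² = (-10 - 142)² = (-152)² = 23104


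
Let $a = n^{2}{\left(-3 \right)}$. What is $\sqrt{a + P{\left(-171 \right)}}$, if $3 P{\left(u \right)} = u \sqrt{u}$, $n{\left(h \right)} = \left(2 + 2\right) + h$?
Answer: $\sqrt{1 - 171 i \sqrt{19}} \approx 19.318 - 19.292 i$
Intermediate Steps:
$n{\left(h \right)} = 4 + h$
$P{\left(u \right)} = \frac{u^{\frac{3}{2}}}{3}$ ($P{\left(u \right)} = \frac{u \sqrt{u}}{3} = \frac{u^{\frac{3}{2}}}{3}$)
$a = 1$ ($a = \left(4 - 3\right)^{2} = 1^{2} = 1$)
$\sqrt{a + P{\left(-171 \right)}} = \sqrt{1 + \frac{\left(-171\right)^{\frac{3}{2}}}{3}} = \sqrt{1 + \frac{\left(-513\right) i \sqrt{19}}{3}} = \sqrt{1 - 171 i \sqrt{19}}$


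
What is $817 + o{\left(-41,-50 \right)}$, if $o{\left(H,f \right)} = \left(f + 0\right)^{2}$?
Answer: $3317$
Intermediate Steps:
$o{\left(H,f \right)} = f^{2}$
$817 + o{\left(-41,-50 \right)} = 817 + \left(-50\right)^{2} = 817 + 2500 = 3317$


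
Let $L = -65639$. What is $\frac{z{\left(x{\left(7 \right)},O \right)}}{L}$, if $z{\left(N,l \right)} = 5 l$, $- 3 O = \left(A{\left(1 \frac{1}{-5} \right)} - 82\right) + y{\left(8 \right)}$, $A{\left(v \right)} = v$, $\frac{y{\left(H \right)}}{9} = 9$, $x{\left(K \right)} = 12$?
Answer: $- \frac{2}{65639} \approx -3.047 \cdot 10^{-5}$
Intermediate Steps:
$y{\left(H \right)} = 81$ ($y{\left(H \right)} = 9 \cdot 9 = 81$)
$O = \frac{2}{5}$ ($O = - \frac{\left(1 \frac{1}{-5} - 82\right) + 81}{3} = - \frac{\left(1 \left(- \frac{1}{5}\right) - 82\right) + 81}{3} = - \frac{\left(- \frac{1}{5} - 82\right) + 81}{3} = - \frac{- \frac{411}{5} + 81}{3} = \left(- \frac{1}{3}\right) \left(- \frac{6}{5}\right) = \frac{2}{5} \approx 0.4$)
$\frac{z{\left(x{\left(7 \right)},O \right)}}{L} = \frac{5 \cdot \frac{2}{5}}{-65639} = 2 \left(- \frac{1}{65639}\right) = - \frac{2}{65639}$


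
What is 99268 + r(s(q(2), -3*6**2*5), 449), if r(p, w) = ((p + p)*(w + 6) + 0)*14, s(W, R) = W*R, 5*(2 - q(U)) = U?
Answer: -10908092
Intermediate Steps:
q(U) = 2 - U/5
s(W, R) = R*W
r(p, w) = 28*p*(6 + w) (r(p, w) = ((2*p)*(6 + w) + 0)*14 = (2*p*(6 + w) + 0)*14 = (2*p*(6 + w))*14 = 28*p*(6 + w))
99268 + r(s(q(2), -3*6**2*5), 449) = 99268 + 28*((-3*6**2*5)*(2 - 1/5*2))*(6 + 449) = 99268 + 28*((-3*36*5)*(2 - 2/5))*455 = 99268 + 28*(-108*5*(8/5))*455 = 99268 + 28*(-540*8/5)*455 = 99268 + 28*(-864)*455 = 99268 - 11007360 = -10908092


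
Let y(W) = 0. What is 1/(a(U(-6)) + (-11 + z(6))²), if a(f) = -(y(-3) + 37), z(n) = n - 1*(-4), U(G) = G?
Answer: -1/36 ≈ -0.027778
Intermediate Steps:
z(n) = 4 + n (z(n) = n + 4 = 4 + n)
a(f) = -37 (a(f) = -(0 + 37) = -1*37 = -37)
1/(a(U(-6)) + (-11 + z(6))²) = 1/(-37 + (-11 + (4 + 6))²) = 1/(-37 + (-11 + 10)²) = 1/(-37 + (-1)²) = 1/(-37 + 1) = 1/(-36) = -1/36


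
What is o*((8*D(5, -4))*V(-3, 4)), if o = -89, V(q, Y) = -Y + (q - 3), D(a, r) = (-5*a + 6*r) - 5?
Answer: -384480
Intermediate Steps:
D(a, r) = -5 - 5*a + 6*r
V(q, Y) = -3 + q - Y (V(q, Y) = -Y + (-3 + q) = -3 + q - Y)
o*((8*D(5, -4))*V(-3, 4)) = -89*8*(-5 - 5*5 + 6*(-4))*(-3 - 3 - 1*4) = -89*8*(-5 - 25 - 24)*(-3 - 3 - 4) = -89*8*(-54)*(-10) = -(-38448)*(-10) = -89*4320 = -384480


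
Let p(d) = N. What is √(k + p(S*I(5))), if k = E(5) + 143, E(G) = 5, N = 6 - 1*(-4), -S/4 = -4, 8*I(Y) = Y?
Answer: √158 ≈ 12.570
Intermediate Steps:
I(Y) = Y/8
S = 16 (S = -4*(-4) = 16)
N = 10 (N = 6 + 4 = 10)
k = 148 (k = 5 + 143 = 148)
p(d) = 10
√(k + p(S*I(5))) = √(148 + 10) = √158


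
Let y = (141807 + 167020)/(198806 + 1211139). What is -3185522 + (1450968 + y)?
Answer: -2445625430703/1409945 ≈ -1.7346e+6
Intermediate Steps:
y = 308827/1409945 ≈ 0.21903
-3185522 + (1450968 + y) = -3185522 + (1450968 + 308827/1409945) = -3185522 + 2045785385587/1409945 = -2445625430703/1409945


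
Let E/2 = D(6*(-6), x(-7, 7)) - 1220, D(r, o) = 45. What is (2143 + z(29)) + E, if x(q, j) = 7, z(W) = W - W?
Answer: -207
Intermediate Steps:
z(W) = 0
E = -2350 (E = 2*(45 - 1220) = 2*(-1175) = -2350)
(2143 + z(29)) + E = (2143 + 0) - 2350 = 2143 - 2350 = -207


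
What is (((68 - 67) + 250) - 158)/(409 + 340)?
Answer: 93/749 ≈ 0.12417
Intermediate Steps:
(((68 - 67) + 250) - 158)/(409 + 340) = ((1 + 250) - 158)/749 = (251 - 158)*(1/749) = 93*(1/749) = 93/749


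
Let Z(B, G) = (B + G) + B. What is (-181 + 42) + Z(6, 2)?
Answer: -125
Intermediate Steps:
Z(B, G) = G + 2*B
(-181 + 42) + Z(6, 2) = (-181 + 42) + (2 + 2*6) = -139 + (2 + 12) = -139 + 14 = -125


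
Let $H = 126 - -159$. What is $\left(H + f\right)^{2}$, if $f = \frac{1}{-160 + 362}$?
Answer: $\frac{3314420041}{40804} \approx 81228.0$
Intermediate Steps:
$H = 285$ ($H = 126 + 159 = 285$)
$f = \frac{1}{202} \approx 0.0049505$
$\left(H + f\right)^{2} = \left(285 + \frac{1}{202}\right)^{2} = \left(\frac{57571}{202}\right)^{2} = \frac{3314420041}{40804}$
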